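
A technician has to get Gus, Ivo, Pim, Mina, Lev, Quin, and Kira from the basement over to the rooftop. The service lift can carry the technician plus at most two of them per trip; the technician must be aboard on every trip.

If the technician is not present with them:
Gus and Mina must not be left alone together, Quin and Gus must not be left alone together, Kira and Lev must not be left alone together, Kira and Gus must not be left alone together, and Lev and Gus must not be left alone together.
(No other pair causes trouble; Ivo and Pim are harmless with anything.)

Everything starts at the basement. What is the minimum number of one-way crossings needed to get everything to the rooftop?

11

Counting alone: the technician can take at most 2 across per trip to the rooftop, so moving all 7 needs at least 4 loaded trips out, with a return between consecutive ones — at least 7 crossings.
The safety rule pushes this higher. Following every safe sequence of crossings, the most of the 7 that can be at the rooftop as the service lift arrives there on crossings 7, 9 is 5, 6 respectively — never all 7.
So no plan with fewer than 11 crossings exists, and this one achieves 11:
1. Technician goes to the rooftop with Gus and Lev.  [the basement: Ivo, Kira, Mina, Pim, Quin | the rooftop: Gus, Lev]
2. Technician goes back to the basement with Gus.  [the basement: Gus, Ivo, Kira, Mina, Pim, Quin | the rooftop: Lev]
3. Technician goes to the rooftop with Gus and Ivo.  [the basement: Kira, Mina, Pim, Quin | the rooftop: Gus, Ivo, Lev]
4. Technician goes back to the basement with Gus.  [the basement: Gus, Kira, Mina, Pim, Quin | the rooftop: Ivo, Lev]
5. Technician goes to the rooftop with Gus and Pim.  [the basement: Kira, Mina, Quin | the rooftop: Gus, Ivo, Lev, Pim]
6. Technician goes back to the basement with Gus.  [the basement: Gus, Kira, Mina, Quin | the rooftop: Ivo, Lev, Pim]
7. Technician goes to the rooftop with Gus and Mina.  [the basement: Kira, Quin | the rooftop: Gus, Ivo, Lev, Mina, Pim]
8. Technician goes back to the basement with Gus.  [the basement: Gus, Kira, Quin | the rooftop: Ivo, Lev, Mina, Pim]
9. Technician goes to the rooftop with Gus and Quin.  [the basement: Kira | the rooftop: Gus, Ivo, Lev, Mina, Pim, Quin]
10. Technician goes back to the basement with Gus.  [the basement: Gus, Kira | the rooftop: Ivo, Lev, Mina, Pim, Quin]
11. Technician goes to the rooftop with Gus and Kira.  [the basement: — | the rooftop: Gus, Ivo, Kira, Lev, Mina, Pim, Quin]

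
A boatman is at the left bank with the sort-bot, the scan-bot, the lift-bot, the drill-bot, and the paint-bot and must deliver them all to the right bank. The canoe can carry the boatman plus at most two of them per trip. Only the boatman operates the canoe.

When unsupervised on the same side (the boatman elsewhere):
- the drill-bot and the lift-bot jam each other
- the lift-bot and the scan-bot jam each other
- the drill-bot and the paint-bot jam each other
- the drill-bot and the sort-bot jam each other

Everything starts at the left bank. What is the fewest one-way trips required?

Counting alone: the boatman can take at most 2 across per trip to the right bank, so moving all 5 needs at least 3 loaded trips out, with a return between consecutive ones — at least 5 crossings.
The plan below uses exactly 5 crossings, so it is optimal:
1. Boatman goes to the right bank with the drill-bot and the scan-bot.  [the left bank: the lift-bot, the paint-bot, the sort-bot | the right bank: the drill-bot, the scan-bot]
2. Boatman goes back to the left bank alone.  [the left bank: the lift-bot, the paint-bot, the sort-bot | the right bank: the drill-bot, the scan-bot]
3. Boatman goes to the right bank with the paint-bot and the sort-bot.  [the left bank: the lift-bot | the right bank: the drill-bot, the paint-bot, the scan-bot, the sort-bot]
4. Boatman goes back to the left bank with the drill-bot.  [the left bank: the drill-bot, the lift-bot | the right bank: the paint-bot, the scan-bot, the sort-bot]
5. Boatman goes to the right bank with the drill-bot and the lift-bot.  [the left bank: — | the right bank: the drill-bot, the lift-bot, the paint-bot, the scan-bot, the sort-bot]

5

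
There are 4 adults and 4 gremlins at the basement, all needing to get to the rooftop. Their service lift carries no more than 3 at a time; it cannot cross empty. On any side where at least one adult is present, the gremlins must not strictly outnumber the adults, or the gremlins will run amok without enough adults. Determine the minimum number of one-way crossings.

Counting alone: each trip to the rooftop takes at most 3 across and each return brings at least 1 back, so after t trips out (and t−1 returns) at most 3t − (t−1) of the 8 are across; that first reaches 8 at t = 4, so at least 7 crossings are needed.
The safety rule pushes this higher. Following every safe sequence of crossings, the most of the 8 that can be at the rooftop as the service lift arrives there on crossing 7 is 7 — never all 8.
So no plan with fewer than 9 crossings exists, and this one achieves 9:
1. 2 gremlins → the rooftop.  (the basement: 4A 2G; the rooftop: 0A 2G)
2. 1 gremlin ← the basement.  (the basement: 4A 3G; the rooftop: 0A 1G)
3. 3 gremlins → the rooftop.  (the basement: 4A 0G; the rooftop: 0A 4G)
4. 1 gremlin ← the basement.  (the basement: 4A 1G; the rooftop: 0A 3G)
5. 3 adults → the rooftop.  (the basement: 1A 1G; the rooftop: 3A 3G)
6. 1 adult and 1 gremlin ← the basement.  (the basement: 2A 2G; the rooftop: 2A 2G)
7. 2 adults → the rooftop.  (the basement: 0A 2G; the rooftop: 4A 2G)
8. 1 gremlin ← the basement.  (the basement: 0A 3G; the rooftop: 4A 1G)
9. 3 gremlins → the rooftop.  (the basement: 0A 0G; the rooftop: 4A 4G)

9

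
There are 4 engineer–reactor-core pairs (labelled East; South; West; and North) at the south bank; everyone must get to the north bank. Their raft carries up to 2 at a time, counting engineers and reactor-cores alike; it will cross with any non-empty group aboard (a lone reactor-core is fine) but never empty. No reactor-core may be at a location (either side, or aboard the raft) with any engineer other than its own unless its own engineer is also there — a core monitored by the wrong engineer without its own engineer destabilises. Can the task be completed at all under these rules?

No

Following every safe sequence of crossings from the start, the most of the 8 that can be at the north bank as the raft arrives there on crossings 1, 3, 5 is 2, 3, 4 respectively; the best ever achieved is 4 of 8.
From crossing 7 on, no configuration arises that was not already reachable earlier: only 44 distinct safe configurations (who is on which side, and where the raft is) can ever be reached, none of them has everyone across, and every continuation just revisits them. So no valid plan exists.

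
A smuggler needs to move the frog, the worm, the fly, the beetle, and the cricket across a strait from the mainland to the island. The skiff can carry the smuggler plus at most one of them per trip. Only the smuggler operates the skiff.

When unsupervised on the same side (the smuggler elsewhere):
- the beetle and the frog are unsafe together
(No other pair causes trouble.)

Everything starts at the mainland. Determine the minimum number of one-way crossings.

Counting alone: the smuggler can take at most 1 across per trip to the island, so moving all 5 needs at least 5 loaded trips out, with a return between consecutive ones — at least 9 crossings.
The plan below uses exactly 9 crossings, so it is optimal:
1. Smuggler goes to the island with the frog.
2. Smuggler goes back to the mainland alone.
3. Smuggler goes to the island with the worm.
4. Smuggler goes back to the mainland alone.
5. Smuggler goes to the island with the fly.
6. Smuggler goes back to the mainland alone.
7. Smuggler goes to the island with the cricket.
8. Smuggler goes back to the mainland alone.
9. Smuggler goes to the island with the beetle.

9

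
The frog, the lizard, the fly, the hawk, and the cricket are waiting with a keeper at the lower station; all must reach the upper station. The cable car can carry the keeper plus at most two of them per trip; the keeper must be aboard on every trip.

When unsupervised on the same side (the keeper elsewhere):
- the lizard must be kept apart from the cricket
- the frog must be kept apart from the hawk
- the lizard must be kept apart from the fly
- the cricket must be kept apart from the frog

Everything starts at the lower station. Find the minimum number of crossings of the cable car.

Counting alone: the keeper can take at most 2 across per trip to the upper station, so moving all 5 needs at least 3 loaded trips out, with a return between consecutive ones — at least 5 crossings.
The safety rule pushes this higher. Following every safe sequence of crossings, the most of the 5 that can be at the upper station as the cable car arrives there on crossing 5 is 4 — never all 5.
So no plan with fewer than 7 crossings exists, and this one achieves 7:
1. Keeper goes to the upper station with the frog and the lizard.
2. Keeper goes back to the lower station alone.
3. Keeper goes to the upper station with the fly.
4. Keeper goes back to the lower station with the lizard.
5. Keeper goes to the upper station with the cricket and the hawk.
6. Keeper goes back to the lower station with the frog.
7. Keeper goes to the upper station with the frog and the lizard.

7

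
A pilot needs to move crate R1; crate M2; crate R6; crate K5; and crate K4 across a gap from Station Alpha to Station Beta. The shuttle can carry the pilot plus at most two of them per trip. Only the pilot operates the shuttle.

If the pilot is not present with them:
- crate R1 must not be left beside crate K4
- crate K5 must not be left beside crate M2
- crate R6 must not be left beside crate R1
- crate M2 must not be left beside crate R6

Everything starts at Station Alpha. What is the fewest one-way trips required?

7

Counting alone: the pilot can take at most 2 across per trip to Station Beta, so moving all 5 needs at least 3 loaded trips out, with a return between consecutive ones — at least 5 crossings.
The safety rule pushes this higher. Following every safe sequence of crossings, the most of the 5 that can be at Station Beta as the shuttle arrives there on crossing 5 is 4 — never all 5.
So no plan with fewer than 7 crossings exists, and this one achieves 7:
1. Pilot goes to Station Beta with crate M2 and crate R1.  [Station Alpha: crate K4, crate K5, crate R6 | Station Beta: crate M2, crate R1]
2. Pilot goes back to Station Alpha alone.  [Station Alpha: crate K4, crate K5, crate R6 | Station Beta: crate M2, crate R1]
3. Pilot goes to Station Beta with crate R6.  [Station Alpha: crate K4, crate K5 | Station Beta: crate M2, crate R1, crate R6]
4. Pilot goes back to Station Alpha with crate M2 and crate R1.  [Station Alpha: crate K4, crate K5, crate M2, crate R1 | Station Beta: crate R6]
5. Pilot goes to Station Beta with crate K4 and crate K5.  [Station Alpha: crate M2, crate R1 | Station Beta: crate K4, crate K5, crate R6]
6. Pilot goes back to Station Alpha alone.  [Station Alpha: crate M2, crate R1 | Station Beta: crate K4, crate K5, crate R6]
7. Pilot goes to Station Beta with crate M2 and crate R1.  [Station Alpha: — | Station Beta: crate K4, crate K5, crate M2, crate R1, crate R6]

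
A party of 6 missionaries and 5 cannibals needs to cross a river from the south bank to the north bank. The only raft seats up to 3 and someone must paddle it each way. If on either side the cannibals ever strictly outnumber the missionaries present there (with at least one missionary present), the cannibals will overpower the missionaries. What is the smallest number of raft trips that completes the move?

9

Counting alone: each trip to the north bank takes at most 3 across and each return brings at least 1 back, so after t trips out (and t−1 returns) at most 3t − (t−1) of the 11 are across; that first reaches 11 at t = 5, so at least 9 crossings are needed.
The plan below uses exactly 9 crossings, so it is optimal:
1. 3 cannibals → the north bank.  (the south bank: 6M 2C; the north bank: 0M 3C)
2. 1 cannibal ← the south bank.  (the south bank: 6M 3C; the north bank: 0M 2C)
3. 3 missionaries → the north bank.  (the south bank: 3M 3C; the north bank: 3M 2C)
4. 1 missionary ← the south bank.  (the south bank: 4M 3C; the north bank: 2M 2C)
5. 2 missionaries and 1 cannibal → the north bank.  (the south bank: 2M 2C; the north bank: 4M 3C)
6. 1 missionary ← the south bank.  (the south bank: 3M 2C; the north bank: 3M 3C)
7. 2 missionaries and 1 cannibal → the north bank.  (the south bank: 1M 1C; the north bank: 5M 4C)
8. 1 missionary ← the south bank.  (the south bank: 2M 1C; the north bank: 4M 4C)
9. 2 missionaries and 1 cannibal → the north bank.  (the south bank: 0M 0C; the north bank: 6M 5C)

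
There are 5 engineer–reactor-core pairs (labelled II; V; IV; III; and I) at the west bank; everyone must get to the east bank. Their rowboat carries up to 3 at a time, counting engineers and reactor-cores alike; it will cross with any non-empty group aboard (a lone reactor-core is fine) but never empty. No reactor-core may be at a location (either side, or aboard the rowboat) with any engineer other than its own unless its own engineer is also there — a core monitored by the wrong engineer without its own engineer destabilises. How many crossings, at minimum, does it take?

Counting alone: each trip to the east bank takes at most 3 across and each return brings at least 1 back, so after t trips out (and t−1 returns) at most 3t − (t−1) of the 10 are across; that first reaches 10 at t = 5, so at least 9 crossings are needed.
The safety rule pushes this higher. Following every safe sequence of crossings, the most of the 10 that can be at the east bank as the rowboat arrives there on crossing 9 is 9 — never all 10.
So no plan with fewer than 11 crossings exists, and this one achieves 11:
1. engineer II and reactor-core II cross → the east bank.
2. engineer II crosses ← the west bank.
3. reactor-core III, reactor-core IV, and reactor-core V cross → the east bank.
4. reactor-core II crosses ← the west bank.
5. engineer III, engineer IV, and engineer V cross → the east bank.
6. engineer V and reactor-core V cross ← the west bank.
7. engineer I, engineer II, and engineer V cross → the east bank.
8. reactor-core IV crosses ← the west bank.
9. reactor-core II and reactor-core V cross → the east bank.
10. reactor-core II crosses ← the west bank.
11. reactor-core I, reactor-core II, and reactor-core IV cross → the east bank.

11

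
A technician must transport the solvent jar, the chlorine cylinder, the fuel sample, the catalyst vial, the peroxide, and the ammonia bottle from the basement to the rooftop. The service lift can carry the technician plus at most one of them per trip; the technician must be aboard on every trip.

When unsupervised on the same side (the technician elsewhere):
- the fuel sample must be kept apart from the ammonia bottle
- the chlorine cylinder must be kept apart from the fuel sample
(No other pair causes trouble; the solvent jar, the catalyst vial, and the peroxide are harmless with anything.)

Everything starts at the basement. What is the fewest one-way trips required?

13

Counting alone: the technician can take at most 1 across per trip to the rooftop, so moving all 6 needs at least 6 loaded trips out, with a return between consecutive ones — at least 11 crossings.
The safety rule pushes this higher. Following every safe sequence of crossings, the most of the 6 that can be at the rooftop as the service lift arrives there on crossing 11 is 5 — never all 6.
So no plan with fewer than 13 crossings exists, and this one achieves 13:
1. Technician goes to the rooftop with the fuel sample.  [the basement: the ammonia bottle, the catalyst vial, the chlorine cylinder, the peroxide, the solvent jar | the rooftop: the fuel sample]
2. Technician goes back to the basement alone.  [the basement: the ammonia bottle, the catalyst vial, the chlorine cylinder, the peroxide, the solvent jar | the rooftop: the fuel sample]
3. Technician goes to the rooftop with the solvent jar.  [the basement: the ammonia bottle, the catalyst vial, the chlorine cylinder, the peroxide | the rooftop: the fuel sample, the solvent jar]
4. Technician goes back to the basement alone.  [the basement: the ammonia bottle, the catalyst vial, the chlorine cylinder, the peroxide | the rooftop: the fuel sample, the solvent jar]
5. Technician goes to the rooftop with the chlorine cylinder.  [the basement: the ammonia bottle, the catalyst vial, the peroxide | the rooftop: the chlorine cylinder, the fuel sample, the solvent jar]
6. Technician goes back to the basement with the fuel sample.  [the basement: the ammonia bottle, the catalyst vial, the fuel sample, the peroxide | the rooftop: the chlorine cylinder, the solvent jar]
7. Technician goes to the rooftop with the ammonia bottle.  [the basement: the catalyst vial, the fuel sample, the peroxide | the rooftop: the ammonia bottle, the chlorine cylinder, the solvent jar]
8. Technician goes back to the basement alone.  [the basement: the catalyst vial, the fuel sample, the peroxide | the rooftop: the ammonia bottle, the chlorine cylinder, the solvent jar]
9. Technician goes to the rooftop with the catalyst vial.  [the basement: the fuel sample, the peroxide | the rooftop: the ammonia bottle, the catalyst vial, the chlorine cylinder, the solvent jar]
10. Technician goes back to the basement alone.  [the basement: the fuel sample, the peroxide | the rooftop: the ammonia bottle, the catalyst vial, the chlorine cylinder, the solvent jar]
11. Technician goes to the rooftop with the peroxide.  [the basement: the fuel sample | the rooftop: the ammonia bottle, the catalyst vial, the chlorine cylinder, the peroxide, the solvent jar]
12. Technician goes back to the basement alone.  [the basement: the fuel sample | the rooftop: the ammonia bottle, the catalyst vial, the chlorine cylinder, the peroxide, the solvent jar]
13. Technician goes to the rooftop with the fuel sample.  [the basement: — | the rooftop: the ammonia bottle, the catalyst vial, the chlorine cylinder, the fuel sample, the peroxide, the solvent jar]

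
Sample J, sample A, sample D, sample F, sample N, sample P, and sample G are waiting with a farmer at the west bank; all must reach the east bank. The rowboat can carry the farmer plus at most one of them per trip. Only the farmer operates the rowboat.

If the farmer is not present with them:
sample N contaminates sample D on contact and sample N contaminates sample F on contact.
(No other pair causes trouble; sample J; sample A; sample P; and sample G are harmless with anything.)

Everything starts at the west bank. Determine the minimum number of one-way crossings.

Counting alone: the farmer can take at most 1 across per trip to the east bank, so moving all 7 needs at least 7 loaded trips out, with a return between consecutive ones — at least 13 crossings.
The safety rule pushes this higher. Following every safe sequence of crossings, the most of the 7 that can be at the east bank as the rowboat arrives there on crossing 13 is 6 — never all 7.
So no plan with fewer than 15 crossings exists, and this one achieves 15:
1. Farmer goes to the east bank with sample N.
2. Farmer goes back to the west bank alone.
3. Farmer goes to the east bank with sample J.
4. Farmer goes back to the west bank alone.
5. Farmer goes to the east bank with sample A.
6. Farmer goes back to the west bank alone.
7. Farmer goes to the east bank with sample D.
8. Farmer goes back to the west bank with sample N.
9. Farmer goes to the east bank with sample F.
10. Farmer goes back to the west bank alone.
11. Farmer goes to the east bank with sample P.
12. Farmer goes back to the west bank alone.
13. Farmer goes to the east bank with sample G.
14. Farmer goes back to the west bank alone.
15. Farmer goes to the east bank with sample N.

15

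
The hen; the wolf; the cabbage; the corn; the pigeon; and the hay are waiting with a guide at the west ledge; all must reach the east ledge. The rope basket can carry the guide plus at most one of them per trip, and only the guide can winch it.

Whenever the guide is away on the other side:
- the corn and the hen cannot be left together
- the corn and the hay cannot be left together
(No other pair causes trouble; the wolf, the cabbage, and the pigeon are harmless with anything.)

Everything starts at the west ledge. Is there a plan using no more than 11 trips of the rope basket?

Counting alone: the guide can take at most 1 across per trip to the east ledge, so moving all 6 needs at least 6 loaded trips out, with a return between consecutive ones — at least 11 crossings.
The safety rule pushes this higher. Following every safe sequence of crossings, the most of the 6 that can be at the east ledge as the rope basket arrives there on crossing 11 is 5 — never all 6.
So the move cannot be finished within 11 crossings. (The shortest complete plan takes 13:)
1. Guide goes to the east ledge with the corn.
2. Guide goes back to the west ledge alone.
3. Guide goes to the east ledge with the hen.
4. Guide goes back to the west ledge with the corn.
5. Guide goes to the east ledge with the hay.
6. Guide goes back to the west ledge alone.
7. Guide goes to the east ledge with the wolf.
8. Guide goes back to the west ledge alone.
9. Guide goes to the east ledge with the cabbage.
10. Guide goes back to the west ledge alone.
11. Guide goes to the east ledge with the pigeon.
12. Guide goes back to the west ledge alone.
13. Guide goes to the east ledge with the corn.

No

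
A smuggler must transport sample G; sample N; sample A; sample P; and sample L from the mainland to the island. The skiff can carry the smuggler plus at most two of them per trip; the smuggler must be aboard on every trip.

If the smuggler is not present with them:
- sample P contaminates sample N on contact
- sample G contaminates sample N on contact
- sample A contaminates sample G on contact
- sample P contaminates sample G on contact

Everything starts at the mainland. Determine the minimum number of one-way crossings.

7

Counting alone: the smuggler can take at most 2 across per trip to the island, so moving all 5 needs at least 3 loaded trips out, with a return between consecutive ones — at least 5 crossings.
The safety rule pushes this higher. Following every safe sequence of crossings, the most of the 5 that can be at the island as the skiff arrives there on crossing 5 is 4 — never all 5.
So no plan with fewer than 7 crossings exists, and this one achieves 7:
1. Smuggler goes to the island with sample G and sample N.
2. Smuggler goes back to the mainland with sample G.
3. Smuggler goes to the island with sample A and sample G.
4. Smuggler goes back to the mainland with sample G.
5. Smuggler goes to the island with sample G and sample L.
6. Smuggler goes back to the mainland with sample G.
7. Smuggler goes to the island with sample G and sample P.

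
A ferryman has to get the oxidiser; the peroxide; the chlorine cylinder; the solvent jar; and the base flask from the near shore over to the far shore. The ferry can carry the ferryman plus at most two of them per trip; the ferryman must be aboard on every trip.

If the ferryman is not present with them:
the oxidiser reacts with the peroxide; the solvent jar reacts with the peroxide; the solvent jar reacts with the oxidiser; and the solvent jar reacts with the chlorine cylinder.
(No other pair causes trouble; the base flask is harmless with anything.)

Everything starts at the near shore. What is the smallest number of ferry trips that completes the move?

Counting alone: the ferryman can take at most 2 across per trip to the far shore, so moving all 5 needs at least 3 loaded trips out, with a return between consecutive ones — at least 5 crossings.
The safety rule pushes this higher. Following every safe sequence of crossings, the most of the 5 that can be at the far shore as the ferry arrives there on crossing 5 is 4 — never all 5.
So no plan with fewer than 7 crossings exists, and this one achieves 7:
1. Ferryman goes to the far shore with the oxidiser and the solvent jar.  [the near shore: the base flask, the chlorine cylinder, the peroxide | the far shore: the oxidiser, the solvent jar]
2. Ferryman goes back to the near shore with the oxidiser.  [the near shore: the base flask, the chlorine cylinder, the oxidiser, the peroxide | the far shore: the solvent jar]
3. Ferryman goes to the far shore with the chlorine cylinder and the oxidiser.  [the near shore: the base flask, the peroxide | the far shore: the chlorine cylinder, the oxidiser, the solvent jar]
4. Ferryman goes back to the near shore with the solvent jar.  [the near shore: the base flask, the peroxide, the solvent jar | the far shore: the chlorine cylinder, the oxidiser]
5. Ferryman goes to the far shore with the base flask and the peroxide.  [the near shore: the solvent jar | the far shore: the base flask, the chlorine cylinder, the oxidiser, the peroxide]
6. Ferryman goes back to the near shore with the oxidiser.  [the near shore: the oxidiser, the solvent jar | the far shore: the base flask, the chlorine cylinder, the peroxide]
7. Ferryman goes to the far shore with the oxidiser and the solvent jar.  [the near shore: — | the far shore: the base flask, the chlorine cylinder, the oxidiser, the peroxide, the solvent jar]

7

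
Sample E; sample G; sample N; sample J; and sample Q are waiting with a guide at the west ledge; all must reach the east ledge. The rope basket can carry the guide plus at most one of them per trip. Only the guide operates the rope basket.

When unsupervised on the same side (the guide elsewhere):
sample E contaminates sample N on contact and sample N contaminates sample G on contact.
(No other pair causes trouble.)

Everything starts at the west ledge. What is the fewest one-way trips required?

11

Counting alone: the guide can take at most 1 across per trip to the east ledge, so moving all 5 needs at least 5 loaded trips out, with a return between consecutive ones — at least 9 crossings.
The safety rule pushes this higher. Following every safe sequence of crossings, the most of the 5 that can be at the east ledge as the rope basket arrives there on crossing 9 is 4 — never all 5.
So no plan with fewer than 11 crossings exists, and this one achieves 11:
1. Guide goes to the east ledge with sample N.
2. Guide goes back to the west ledge alone.
3. Guide goes to the east ledge with sample E.
4. Guide goes back to the west ledge with sample N.
5. Guide goes to the east ledge with sample G.
6. Guide goes back to the west ledge alone.
7. Guide goes to the east ledge with sample J.
8. Guide goes back to the west ledge alone.
9. Guide goes to the east ledge with sample Q.
10. Guide goes back to the west ledge alone.
11. Guide goes to the east ledge with sample N.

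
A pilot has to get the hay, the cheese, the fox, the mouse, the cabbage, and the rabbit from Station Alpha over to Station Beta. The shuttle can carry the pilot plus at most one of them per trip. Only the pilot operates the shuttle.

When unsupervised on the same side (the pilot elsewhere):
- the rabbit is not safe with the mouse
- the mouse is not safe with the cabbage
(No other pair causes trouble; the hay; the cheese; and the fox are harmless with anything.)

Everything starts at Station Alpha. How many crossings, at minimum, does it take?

13

Counting alone: the pilot can take at most 1 across per trip to Station Beta, so moving all 6 needs at least 6 loaded trips out, with a return between consecutive ones — at least 11 crossings.
The safety rule pushes this higher. Following every safe sequence of crossings, the most of the 6 that can be at Station Beta as the shuttle arrives there on crossing 11 is 5 — never all 6.
So no plan with fewer than 13 crossings exists, and this one achieves 13:
1. Pilot goes to Station Beta with the mouse.  [Station Alpha: the cabbage, the cheese, the fox, the hay, the rabbit | Station Beta: the mouse]
2. Pilot goes back to Station Alpha alone.  [Station Alpha: the cabbage, the cheese, the fox, the hay, the rabbit | Station Beta: the mouse]
3. Pilot goes to Station Beta with the hay.  [Station Alpha: the cabbage, the cheese, the fox, the rabbit | Station Beta: the hay, the mouse]
4. Pilot goes back to Station Alpha alone.  [Station Alpha: the cabbage, the cheese, the fox, the rabbit | Station Beta: the hay, the mouse]
5. Pilot goes to Station Beta with the cheese.  [Station Alpha: the cabbage, the fox, the rabbit | Station Beta: the cheese, the hay, the mouse]
6. Pilot goes back to Station Alpha alone.  [Station Alpha: the cabbage, the fox, the rabbit | Station Beta: the cheese, the hay, the mouse]
7. Pilot goes to Station Beta with the fox.  [Station Alpha: the cabbage, the rabbit | Station Beta: the cheese, the fox, the hay, the mouse]
8. Pilot goes back to Station Alpha alone.  [Station Alpha: the cabbage, the rabbit | Station Beta: the cheese, the fox, the hay, the mouse]
9. Pilot goes to Station Beta with the cabbage.  [Station Alpha: the rabbit | Station Beta: the cabbage, the cheese, the fox, the hay, the mouse]
10. Pilot goes back to Station Alpha with the mouse.  [Station Alpha: the mouse, the rabbit | Station Beta: the cabbage, the cheese, the fox, the hay]
11. Pilot goes to Station Beta with the rabbit.  [Station Alpha: the mouse | Station Beta: the cabbage, the cheese, the fox, the hay, the rabbit]
12. Pilot goes back to Station Alpha alone.  [Station Alpha: the mouse | Station Beta: the cabbage, the cheese, the fox, the hay, the rabbit]
13. Pilot goes to Station Beta with the mouse.  [Station Alpha: — | Station Beta: the cabbage, the cheese, the fox, the hay, the mouse, the rabbit]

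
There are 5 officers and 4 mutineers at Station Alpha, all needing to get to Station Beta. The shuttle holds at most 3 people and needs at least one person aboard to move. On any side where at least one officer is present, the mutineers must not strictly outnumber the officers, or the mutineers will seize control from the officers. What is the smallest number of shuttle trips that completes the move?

Counting alone: each trip to Station Beta takes at most 3 across and each return brings at least 1 back, so after t trips out (and t−1 returns) at most 3t − (t−1) of the 9 are across; that first reaches 9 at t = 4, so at least 7 crossings are needed.
The plan below uses exactly 7 crossings, so it is optimal:
1. 3 mutineers → Station Beta.  (Station Alpha: 5O 1M; Station Beta: 0O 3M)
2. 1 mutineer ← Station Alpha.  (Station Alpha: 5O 2M; Station Beta: 0O 2M)
3. 3 officers → Station Beta.  (Station Alpha: 2O 2M; Station Beta: 3O 2M)
4. 1 officer ← Station Alpha.  (Station Alpha: 3O 2M; Station Beta: 2O 2M)
5. 2 officers and 1 mutineer → Station Beta.  (Station Alpha: 1O 1M; Station Beta: 4O 3M)
6. 1 officer ← Station Alpha.  (Station Alpha: 2O 1M; Station Beta: 3O 3M)
7. 2 officers and 1 mutineer → Station Beta.  (Station Alpha: 0O 0M; Station Beta: 5O 4M)

7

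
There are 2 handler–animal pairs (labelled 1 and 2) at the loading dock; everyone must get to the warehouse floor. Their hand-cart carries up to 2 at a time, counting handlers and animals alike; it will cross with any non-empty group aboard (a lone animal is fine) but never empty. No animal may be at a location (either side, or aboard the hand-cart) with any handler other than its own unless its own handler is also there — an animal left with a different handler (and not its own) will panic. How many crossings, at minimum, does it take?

5

Counting alone: each trip to the warehouse floor takes at most 2 across and each return brings at least 1 back, so after t trips out (and t−1 returns) at most 2t − (t−1) of the 4 are across; that first reaches 4 at t = 3, so at least 5 crossings are needed.
The plan below uses exactly 5 crossings, so it is optimal:
1. animal 1 and handler 1 cross → the warehouse floor.
2. handler 1 crosses ← the loading dock.
3. handler 1 and handler 2 cross → the warehouse floor.
4. handler 2 crosses ← the loading dock.
5. animal 2 and handler 2 cross → the warehouse floor.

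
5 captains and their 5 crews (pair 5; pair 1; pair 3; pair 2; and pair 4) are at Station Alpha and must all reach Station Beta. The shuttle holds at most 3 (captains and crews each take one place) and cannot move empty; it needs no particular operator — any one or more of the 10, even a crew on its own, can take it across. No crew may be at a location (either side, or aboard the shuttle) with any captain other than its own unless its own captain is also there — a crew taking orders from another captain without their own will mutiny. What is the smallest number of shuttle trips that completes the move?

Counting alone: each trip to Station Beta takes at most 3 across and each return brings at least 1 back, so after t trips out (and t−1 returns) at most 3t − (t−1) of the 10 are across; that first reaches 10 at t = 5, so at least 9 crossings are needed.
The safety rule pushes this higher. Following every safe sequence of crossings, the most of the 10 that can be at Station Beta as the shuttle arrives there on crossing 9 is 9 — never all 10.
So no plan with fewer than 11 crossings exists, and this one achieves 11:
1. captain 5 and crew 5 cross → Station Beta.
2. captain 5 crosses ← Station Alpha.
3. crew 1, crew 2, and crew 3 cross → Station Beta.
4. crew 5 crosses ← Station Alpha.
5. captain 1, captain 2, and captain 3 cross → Station Beta.
6. captain 1 and crew 1 cross ← Station Alpha.
7. captain 1, captain 4, and captain 5 cross → Station Beta.
8. crew 3 crosses ← Station Alpha.
9. crew 1 and crew 5 cross → Station Beta.
10. crew 5 crosses ← Station Alpha.
11. crew 3, crew 4, and crew 5 cross → Station Beta.

11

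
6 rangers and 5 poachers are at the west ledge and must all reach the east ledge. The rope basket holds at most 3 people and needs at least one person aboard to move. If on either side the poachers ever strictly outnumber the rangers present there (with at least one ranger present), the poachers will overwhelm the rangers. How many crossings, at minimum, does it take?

9

Counting alone: each trip to the east ledge takes at most 3 across and each return brings at least 1 back, so after t trips out (and t−1 returns) at most 3t − (t−1) of the 11 are across; that first reaches 11 at t = 5, so at least 9 crossings are needed.
The plan below uses exactly 9 crossings, so it is optimal:
1. 3 poachers → the east ledge.  (the west ledge: 6R 2P; the east ledge: 0R 3P)
2. 1 poacher ← the west ledge.  (the west ledge: 6R 3P; the east ledge: 0R 2P)
3. 3 rangers → the east ledge.  (the west ledge: 3R 3P; the east ledge: 3R 2P)
4. 1 ranger ← the west ledge.  (the west ledge: 4R 3P; the east ledge: 2R 2P)
5. 2 rangers and 1 poacher → the east ledge.  (the west ledge: 2R 2P; the east ledge: 4R 3P)
6. 1 ranger ← the west ledge.  (the west ledge: 3R 2P; the east ledge: 3R 3P)
7. 2 rangers and 1 poacher → the east ledge.  (the west ledge: 1R 1P; the east ledge: 5R 4P)
8. 1 ranger ← the west ledge.  (the west ledge: 2R 1P; the east ledge: 4R 4P)
9. 2 rangers and 1 poacher → the east ledge.  (the west ledge: 0R 0P; the east ledge: 6R 5P)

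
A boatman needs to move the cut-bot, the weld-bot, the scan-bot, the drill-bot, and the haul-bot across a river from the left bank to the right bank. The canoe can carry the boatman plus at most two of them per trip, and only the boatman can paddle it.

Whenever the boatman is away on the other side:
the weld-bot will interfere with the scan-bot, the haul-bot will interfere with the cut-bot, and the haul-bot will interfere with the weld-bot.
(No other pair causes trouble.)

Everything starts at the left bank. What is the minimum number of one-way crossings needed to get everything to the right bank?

5

Counting alone: the boatman can take at most 2 across per trip to the right bank, so moving all 5 needs at least 3 loaded trips out, with a return between consecutive ones — at least 5 crossings.
The plan below uses exactly 5 crossings, so it is optimal:
1. Boatman goes to the right bank with the cut-bot and the weld-bot.  [the left bank: the drill-bot, the haul-bot, the scan-bot | the right bank: the cut-bot, the weld-bot]
2. Boatman goes back to the left bank alone.  [the left bank: the drill-bot, the haul-bot, the scan-bot | the right bank: the cut-bot, the weld-bot]
3. Boatman goes to the right bank with the drill-bot.  [the left bank: the haul-bot, the scan-bot | the right bank: the cut-bot, the drill-bot, the weld-bot]
4. Boatman goes back to the left bank alone.  [the left bank: the haul-bot, the scan-bot | the right bank: the cut-bot, the drill-bot, the weld-bot]
5. Boatman goes to the right bank with the haul-bot and the scan-bot.  [the left bank: — | the right bank: the cut-bot, the drill-bot, the haul-bot, the scan-bot, the weld-bot]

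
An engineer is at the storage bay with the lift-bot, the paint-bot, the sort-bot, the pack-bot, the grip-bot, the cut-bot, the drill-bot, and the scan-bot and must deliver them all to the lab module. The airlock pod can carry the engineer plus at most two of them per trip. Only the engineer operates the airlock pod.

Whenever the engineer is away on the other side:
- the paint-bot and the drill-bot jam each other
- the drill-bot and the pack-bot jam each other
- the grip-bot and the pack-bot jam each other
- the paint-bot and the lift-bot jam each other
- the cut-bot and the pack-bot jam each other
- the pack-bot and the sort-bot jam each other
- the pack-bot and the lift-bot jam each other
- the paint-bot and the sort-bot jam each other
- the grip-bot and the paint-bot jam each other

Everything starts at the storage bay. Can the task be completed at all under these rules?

Following every safe sequence of crossings from the start, the most of the 8 that can be at the lab module as the airlock pod arrives there on crossings 1, 3, 5 is 2, 4, 5 respectively; the best ever achieved is 5 of 8.
From crossing 7 on, no configuration arises that was not already reachable earlier: only 72 distinct safe configurations (who is on which side, and where the airlock pod is) can ever be reached, none of them has everyone across, and every continuation just revisits them. So no valid plan exists.

No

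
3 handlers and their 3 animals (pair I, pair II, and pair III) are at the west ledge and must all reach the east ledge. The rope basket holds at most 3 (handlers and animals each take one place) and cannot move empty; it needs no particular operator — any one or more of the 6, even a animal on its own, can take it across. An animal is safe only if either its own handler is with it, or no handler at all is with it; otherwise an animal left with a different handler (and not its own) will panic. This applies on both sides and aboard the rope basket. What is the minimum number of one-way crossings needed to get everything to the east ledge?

5

Counting alone: each trip to the east ledge takes at most 3 across and each return brings at least 1 back, so after t trips out (and t−1 returns) at most 3t − (t−1) of the 6 are across; that first reaches 6 at t = 3, so at least 5 crossings are needed.
The plan below uses exactly 5 crossings, so it is optimal:
1. animal I and handler I cross → the east ledge.
2. handler I crosses ← the west ledge.
3. handler I, handler II, and handler III cross → the east ledge.
4. animal I crosses ← the west ledge.
5. animal I, animal II, and animal III cross → the east ledge.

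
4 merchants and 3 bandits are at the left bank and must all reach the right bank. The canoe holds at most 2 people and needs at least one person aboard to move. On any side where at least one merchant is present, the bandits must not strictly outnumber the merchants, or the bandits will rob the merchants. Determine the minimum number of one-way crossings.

Counting alone: each trip to the right bank takes at most 2 across and each return brings at least 1 back, so after t trips out (and t−1 returns) at most 2t − (t−1) of the 7 are across; that first reaches 7 at t = 6, so at least 11 crossings are needed.
The plan below uses exactly 11 crossings, so it is optimal:
1. 2 bandits → the right bank.  (the left bank: 4M 1B; the right bank: 0M 2B)
2. 1 bandit ← the left bank.  (the left bank: 4M 2B; the right bank: 0M 1B)
3. 2 bandits → the right bank.  (the left bank: 4M 0B; the right bank: 0M 3B)
4. 1 bandit ← the left bank.  (the left bank: 4M 1B; the right bank: 0M 2B)
5. 2 merchants → the right bank.  (the left bank: 2M 1B; the right bank: 2M 2B)
6. 1 bandit ← the left bank.  (the left bank: 2M 2B; the right bank: 2M 1B)
7. 1 merchant and 1 bandit → the right bank.  (the left bank: 1M 1B; the right bank: 3M 2B)
8. 1 merchant ← the left bank.  (the left bank: 2M 1B; the right bank: 2M 2B)
9. 1 merchant and 1 bandit → the right bank.  (the left bank: 1M 0B; the right bank: 3M 3B)
10. 1 bandit ← the left bank.  (the left bank: 1M 1B; the right bank: 3M 2B)
11. 1 merchant and 1 bandit → the right bank.  (the left bank: 0M 0B; the right bank: 4M 3B)

11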